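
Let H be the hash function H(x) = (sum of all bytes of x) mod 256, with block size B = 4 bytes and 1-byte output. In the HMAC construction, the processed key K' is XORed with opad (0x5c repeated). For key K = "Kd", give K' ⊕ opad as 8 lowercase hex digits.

Key "Kd" = 4b 64 is 2 bytes ≤ B = 4; zero-pad to 4 bytes: K' = 4b 64 00 00.
XOR each byte with 0x5c: 4b⊕5c=17, 64⊕5c=38, 00⊕5c=5c, 00⊕5c=5c.

17385c5c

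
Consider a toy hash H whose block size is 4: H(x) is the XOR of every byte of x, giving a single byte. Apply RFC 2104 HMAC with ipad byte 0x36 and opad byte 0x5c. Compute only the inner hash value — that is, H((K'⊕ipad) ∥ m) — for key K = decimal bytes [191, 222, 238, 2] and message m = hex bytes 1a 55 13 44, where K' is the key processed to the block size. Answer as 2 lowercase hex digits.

95

Key decimal bytes [191, 222, 238, 2] = bf de ee 02 is exactly B = 4 bytes: K' = bf de ee 02.
K' ⊕ ipad = 89 e8 d8 34.
Inner input = 89 e8 d8 34 ∥ 1a 55 13 44.
Inner hash: XOR 89⊕e8⊕d8⊕34⊕1a⊕55⊕13⊕44 = 95.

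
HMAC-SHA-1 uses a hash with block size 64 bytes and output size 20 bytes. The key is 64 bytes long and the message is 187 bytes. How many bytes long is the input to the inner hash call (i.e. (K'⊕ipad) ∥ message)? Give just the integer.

Key is 64 ≤ 64 bytes, zero-padded: |K'| = 64.
Inner input = (K'⊕ipad) ∥ m → 64 + 187 = 251 bytes.

251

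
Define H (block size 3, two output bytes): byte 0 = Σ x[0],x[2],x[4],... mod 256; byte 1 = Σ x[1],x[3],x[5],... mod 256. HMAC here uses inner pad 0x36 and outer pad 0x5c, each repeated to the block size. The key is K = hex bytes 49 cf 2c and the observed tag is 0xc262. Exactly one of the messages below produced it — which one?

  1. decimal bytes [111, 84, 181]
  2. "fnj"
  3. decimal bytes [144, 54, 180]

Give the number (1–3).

Key hex bytes 49 cf 2c is exactly B = 3 bytes: K' = 49 cf 2c.
K' ⊕ ipad = 7f f9 1a; K' ⊕ opad = 15 93 70.
m1: inner = H(7f f9 1a 6f 54 b5) = ed 1d; tag = H(15 93 70 ed 1d) = a280
m2: inner = H(7f f9 1a 66 6e 6a) = 07 c9; tag = H(15 93 70 07 c9) = 4e9a
m3: inner = H(7f f9 1a 90 36 b4) = cf 3d; tag = H(15 93 70 cf 3d) = c262 ← matches

3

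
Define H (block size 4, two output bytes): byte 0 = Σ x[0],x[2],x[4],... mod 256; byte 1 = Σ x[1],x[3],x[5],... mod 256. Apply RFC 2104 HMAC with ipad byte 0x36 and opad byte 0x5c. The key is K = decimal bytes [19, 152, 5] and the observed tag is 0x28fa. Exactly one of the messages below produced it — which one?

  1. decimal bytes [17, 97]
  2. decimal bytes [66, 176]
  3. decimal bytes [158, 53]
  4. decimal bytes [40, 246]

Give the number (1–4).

4

Key decimal bytes [19, 152, 5] = 13 98 05 is 3 bytes ≤ B = 4; zero-pad to 4 bytes: K' = 13 98 05 00.
K' ⊕ ipad = 25 ae 33 36; K' ⊕ opad = 4f c4 59 5c.
m1: inner = H(25 ae 33 36 11 61) = 69 45; tag = H(4f c4 59 5c 69 45) = 1165
m2: inner = H(25 ae 33 36 42 b0) = 9a 94; tag = H(4f c4 59 5c 9a 94) = 42b4
m3: inner = H(25 ae 33 36 9e 35) = f6 19; tag = H(4f c4 59 5c f6 19) = 9e39
m4: inner = H(25 ae 33 36 28 f6) = 80 da; tag = H(4f c4 59 5c 80 da) = 28fa ← matches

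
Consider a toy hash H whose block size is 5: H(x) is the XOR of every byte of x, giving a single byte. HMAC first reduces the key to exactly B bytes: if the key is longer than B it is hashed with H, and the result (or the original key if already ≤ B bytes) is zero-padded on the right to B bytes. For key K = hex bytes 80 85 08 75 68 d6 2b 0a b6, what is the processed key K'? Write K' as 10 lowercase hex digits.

5100000000

|K| = 9 > B = 5, so first hash the key.
H(K): XOR 80⊕85⊕08⊕75⊕68⊕d6⊕2b⊕0a⊕b6 = 51.
Zero-pad H(K) = 51 to 5 bytes: K' = 51 00 00 00 00.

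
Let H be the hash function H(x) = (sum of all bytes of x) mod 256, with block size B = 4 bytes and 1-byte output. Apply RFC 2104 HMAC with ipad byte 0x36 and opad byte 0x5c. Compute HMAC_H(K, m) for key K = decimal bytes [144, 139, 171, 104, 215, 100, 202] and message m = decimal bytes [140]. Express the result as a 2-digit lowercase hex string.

Key decimal bytes [144, 139, 171, 104, 215, 100, 202] = 90 8b ab 68 d7 64 ca is 7 bytes > B = 4, so hash it first: H(key) = 33, then zero-pad to 4 bytes: K' = 33 00 00 00.
K' ⊕ ipad = 05 36 36 36.  K' ⊕ opad = 6f 5c 5c 5c.
Inner input = (K'⊕ipad) ∥ m = 05 36 36 36 ∥ 8c.
Inner hash: sum = 5+54+54+54+140 = 307; mod 256 = 51 → 33.
Outer input = (K'⊕opad) ∥ inner = 6f 5c 5c 5c ∥ 33.
Outer hash (tag): sum = 111+92+92+92+51 = 438; mod 256 = 182 → b6.

b6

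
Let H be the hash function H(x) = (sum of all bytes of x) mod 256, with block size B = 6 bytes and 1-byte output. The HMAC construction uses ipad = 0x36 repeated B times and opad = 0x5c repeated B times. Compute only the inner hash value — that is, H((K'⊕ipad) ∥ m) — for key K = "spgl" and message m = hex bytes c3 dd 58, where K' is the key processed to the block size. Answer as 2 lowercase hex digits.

9a

Key "spgl" = 73 70 67 6c is 4 bytes ≤ B = 6; zero-pad to 6 bytes: K' = 73 70 67 6c 00 00.
K' ⊕ ipad = 45 46 51 5a 36 36.
Inner input = 45 46 51 5a 36 36 ∥ c3 dd 58.
Inner hash: sum = 69+70+81+90+54+54+195+221+88 = 922; mod 256 = 154 → 9a.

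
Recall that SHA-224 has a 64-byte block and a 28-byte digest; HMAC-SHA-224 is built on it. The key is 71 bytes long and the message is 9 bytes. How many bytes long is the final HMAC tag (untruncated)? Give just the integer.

The tag is one SHA-224 digest: 28 bytes.

28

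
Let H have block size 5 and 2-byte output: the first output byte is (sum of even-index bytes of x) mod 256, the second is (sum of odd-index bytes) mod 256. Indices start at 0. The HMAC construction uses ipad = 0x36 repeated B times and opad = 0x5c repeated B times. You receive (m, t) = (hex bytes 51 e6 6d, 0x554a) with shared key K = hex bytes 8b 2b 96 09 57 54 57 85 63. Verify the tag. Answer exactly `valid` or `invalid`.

invalid

Key hex bytes 8b 2b 96 09 57 54 57 85 63 is 9 bytes > B = 5, so hash it first: H(key) = 32 0d, then zero-pad to 5 bytes: K' = 32 0d 00 00 00.
K' ⊕ ipad = 04 3b 36 36 36; K' ⊕ opad = 6e 51 5c 5c 5c.
Inner hash: even-index sum = 342 mod 256 = 86; odd-index sum = 303 mod 256 = 47 → 56 2f.
Outer hash (recomputed tag): even-index sum = 341 mod 256 = 85; odd-index sum = 259 mod 256 = 3 → 55 03.
Recomputed tag = 5503; claimed = 554a → mismatch.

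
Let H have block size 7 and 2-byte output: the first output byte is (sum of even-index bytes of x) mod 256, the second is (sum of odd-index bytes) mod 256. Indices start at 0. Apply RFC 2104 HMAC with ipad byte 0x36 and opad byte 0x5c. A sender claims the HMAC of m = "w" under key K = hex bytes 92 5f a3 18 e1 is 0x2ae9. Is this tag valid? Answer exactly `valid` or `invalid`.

Key hex bytes 92 5f a3 18 e1 is 5 bytes ≤ B = 7; zero-pad to 7 bytes: K' = 92 5f a3 18 e1 00 00.
K' ⊕ ipad = a4 69 95 2e d7 36 36; K' ⊕ opad = ce 03 ff 44 bd 5c 5c.
Inner hash: even-index sum = 582 mod 256 = 70; odd-index sum = 324 mod 256 = 68 → 46 44.
Outer hash (recomputed tag): even-index sum = 810 mod 256 = 42; odd-index sum = 233 mod 256 = 233 → 2a e9.
Recomputed tag = 2ae9; claimed = 2ae9 → match.

valid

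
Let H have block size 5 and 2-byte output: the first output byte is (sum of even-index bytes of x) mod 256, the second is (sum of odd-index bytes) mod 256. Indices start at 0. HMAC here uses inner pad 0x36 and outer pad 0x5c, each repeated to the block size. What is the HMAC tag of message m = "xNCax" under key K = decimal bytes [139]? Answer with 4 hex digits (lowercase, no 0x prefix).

Key decimal bytes [139] = 8b is 1 byte ≤ B = 5; zero-pad to 5 bytes: K' = 8b 00 00 00 00.
K' ⊕ ipad = bd 36 36 36 36.  K' ⊕ opad = d7 5c 5c 5c 5c.
Inner input = (K'⊕ipad) ∥ m = bd 36 36 36 36 ∥ 78 4e 43 61 78.
Inner hash: even-index sum = 472 mod 256 = 216; odd-index sum = 415 mod 256 = 159 → d8 9f.
Outer input = (K'⊕opad) ∥ inner = d7 5c 5c 5c 5c ∥ d8 9f.
Outer hash (tag): even-index sum = 558 mod 256 = 46; odd-index sum = 400 mod 256 = 144 → 2e 90.

2e90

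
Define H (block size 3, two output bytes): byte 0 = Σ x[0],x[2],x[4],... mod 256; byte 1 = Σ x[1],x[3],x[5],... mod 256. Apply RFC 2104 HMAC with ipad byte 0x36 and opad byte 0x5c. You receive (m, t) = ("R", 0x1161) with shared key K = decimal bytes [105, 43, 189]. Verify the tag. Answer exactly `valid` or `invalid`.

Key decimal bytes [105, 43, 189] = 69 2b bd is exactly B = 3 bytes: K' = 69 2b bd.
K' ⊕ ipad = 5f 1d 8b; K' ⊕ opad = 35 77 e1.
Inner hash: even-index sum = 234 mod 256 = 234; odd-index sum = 111 mod 256 = 111 → ea 6f.
Outer hash (recomputed tag): even-index sum = 389 mod 256 = 133; odd-index sum = 353 mod 256 = 97 → 85 61.
Recomputed tag = 8561; claimed = 1161 → mismatch.

invalid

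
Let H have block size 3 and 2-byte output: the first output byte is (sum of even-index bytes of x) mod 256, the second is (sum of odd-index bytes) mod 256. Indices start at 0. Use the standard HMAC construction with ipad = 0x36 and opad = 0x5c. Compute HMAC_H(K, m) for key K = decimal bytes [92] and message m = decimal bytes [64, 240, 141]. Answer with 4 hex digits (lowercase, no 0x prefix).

Key decimal bytes [92] = 5c is 1 byte ≤ B = 3; zero-pad to 3 bytes: K' = 5c 00 00.
K' ⊕ ipad = 6a 36 36.  K' ⊕ opad = 00 5c 5c.
Inner input = (K'⊕ipad) ∥ m = 6a 36 36 ∥ 40 f0 8d.
Inner hash: even-index sum = 400 mod 256 = 144; odd-index sum = 259 mod 256 = 3 → 90 03.
Outer input = (K'⊕opad) ∥ inner = 00 5c 5c ∥ 90 03.
Outer hash (tag): even-index sum = 95 mod 256 = 95; odd-index sum = 236 mod 256 = 236 → 5f ec.

5fec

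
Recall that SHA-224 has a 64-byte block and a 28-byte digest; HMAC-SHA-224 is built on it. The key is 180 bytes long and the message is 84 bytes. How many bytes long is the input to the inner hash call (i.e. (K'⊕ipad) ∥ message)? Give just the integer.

Key is 180 > 64 bytes, so it is hashed to 28 bytes then zero-padded to 64: |K'| = 64.
Inner input = (K'⊕ipad) ∥ m → 64 + 84 = 148 bytes.

148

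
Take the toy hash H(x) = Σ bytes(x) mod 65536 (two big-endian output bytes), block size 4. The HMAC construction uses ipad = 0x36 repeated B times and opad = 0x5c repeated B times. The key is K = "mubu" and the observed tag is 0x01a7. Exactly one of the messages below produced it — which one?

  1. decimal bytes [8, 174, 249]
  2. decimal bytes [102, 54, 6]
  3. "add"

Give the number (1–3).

Key "mubu" = 6d 75 62 75 is exactly B = 4 bytes: K' = 6d 75 62 75.
K' ⊕ ipad = 5b 43 54 43; K' ⊕ opad = 31 29 3e 29.
m1: inner = H(5b 43 54 43 08 ae f9) = 02 e4; tag = H(31 29 3e 29 02 e4) = 01a7 ← matches
m2: inner = H(5b 43 54 43 66 36 06) = 01 d7; tag = H(31 29 3e 29 01 d7) = 0199
m3: inner = H(5b 43 54 43 61 64 64) = 02 5e; tag = H(31 29 3e 29 02 5e) = 0121

1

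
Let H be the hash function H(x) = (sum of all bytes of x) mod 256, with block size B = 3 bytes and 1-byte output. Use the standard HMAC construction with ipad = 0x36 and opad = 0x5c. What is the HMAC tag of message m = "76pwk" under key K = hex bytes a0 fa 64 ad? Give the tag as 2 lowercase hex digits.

Key hex bytes a0 fa 64 ad is 4 bytes > B = 3, so hash it first: H(key) = ab, then zero-pad to 3 bytes: K' = ab 00 00.
K' ⊕ ipad = 9d 36 36.  K' ⊕ opad = f7 5c 5c.
Inner input = (K'⊕ipad) ∥ m = 9d 36 36 ∥ 37 36 70 77 6b.
Inner hash: sum = 157+54+54+55+54+112+119+107 = 712; mod 256 = 200 → c8.
Outer input = (K'⊕opad) ∥ inner = f7 5c 5c ∥ c8.
Outer hash (tag): sum = 247+92+92+200 = 631; mod 256 = 119 → 77.

77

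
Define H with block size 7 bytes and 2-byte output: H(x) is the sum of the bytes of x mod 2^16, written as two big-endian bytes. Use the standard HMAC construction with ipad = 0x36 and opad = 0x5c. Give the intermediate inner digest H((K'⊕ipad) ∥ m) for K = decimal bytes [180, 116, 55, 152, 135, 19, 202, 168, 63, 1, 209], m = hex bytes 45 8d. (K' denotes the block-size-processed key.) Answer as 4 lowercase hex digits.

0235

Key decimal bytes [180, 116, 55, 152, 135, 19, 202, 168, 63, 1, 209] = b4 74 37 98 87 13 ca a8 3f 01 d1 is 11 bytes > B = 7, so hash it first: H(key) = 05 14, then zero-pad to 7 bytes: K' = 05 14 00 00 00 00 00.
K' ⊕ ipad = 33 22 36 36 36 36 36.
Inner input = 33 22 36 36 36 36 36 ∥ 45 8d.
Inner hash: sum = 51+34+54+54+54+54+54+69+141 = 565 → 02 35.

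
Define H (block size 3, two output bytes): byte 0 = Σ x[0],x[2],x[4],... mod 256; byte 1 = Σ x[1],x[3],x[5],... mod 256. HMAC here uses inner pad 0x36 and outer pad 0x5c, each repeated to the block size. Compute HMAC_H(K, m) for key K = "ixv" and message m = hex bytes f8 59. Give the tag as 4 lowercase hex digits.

a51c

Key "ixv" = 69 78 76 is exactly B = 3 bytes: K' = 69 78 76.
K' ⊕ ipad = 5f 4e 40.  K' ⊕ opad = 35 24 2a.
Inner input = (K'⊕ipad) ∥ m = 5f 4e 40 ∥ f8 59.
Inner hash: even-index sum = 248 mod 256 = 248; odd-index sum = 326 mod 256 = 70 → f8 46.
Outer input = (K'⊕opad) ∥ inner = 35 24 2a ∥ f8 46.
Outer hash (tag): even-index sum = 165 mod 256 = 165; odd-index sum = 284 mod 256 = 28 → a5 1c.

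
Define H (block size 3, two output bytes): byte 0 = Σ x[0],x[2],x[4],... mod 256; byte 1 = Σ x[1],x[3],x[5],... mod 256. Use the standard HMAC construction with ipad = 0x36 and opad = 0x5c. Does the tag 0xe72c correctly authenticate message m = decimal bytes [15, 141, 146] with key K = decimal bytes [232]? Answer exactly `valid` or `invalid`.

Key decimal bytes [232] = e8 is 1 byte ≤ B = 3; zero-pad to 3 bytes: K' = e8 00 00.
K' ⊕ ipad = de 36 36; K' ⊕ opad = b4 5c 5c.
Inner hash: even-index sum = 417 mod 256 = 161; odd-index sum = 215 mod 256 = 215 → a1 d7.
Outer hash (recomputed tag): even-index sum = 487 mod 256 = 231; odd-index sum = 253 mod 256 = 253 → e7 fd.
Recomputed tag = e7fd; claimed = e72c → mismatch.

invalid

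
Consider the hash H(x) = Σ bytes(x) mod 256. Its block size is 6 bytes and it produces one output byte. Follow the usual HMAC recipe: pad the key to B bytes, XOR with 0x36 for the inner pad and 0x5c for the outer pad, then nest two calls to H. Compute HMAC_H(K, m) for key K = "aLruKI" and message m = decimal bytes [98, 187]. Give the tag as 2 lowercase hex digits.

41

Key "aLruKI" = 61 4c 72 75 4b 49 is exactly B = 6 bytes: K' = 61 4c 72 75 4b 49.
K' ⊕ ipad = 57 7a 44 43 7d 7f.  K' ⊕ opad = 3d 10 2e 29 17 15.
Inner input = (K'⊕ipad) ∥ m = 57 7a 44 43 7d 7f ∥ 62 bb.
Inner hash: sum = 87+122+68+67+125+127+98+187 = 881; mod 256 = 113 → 71.
Outer input = (K'⊕opad) ∥ inner = 3d 10 2e 29 17 15 ∥ 71.
Outer hash (tag): sum = 61+16+46+41+23+21+113 = 321; mod 256 = 65 → 41.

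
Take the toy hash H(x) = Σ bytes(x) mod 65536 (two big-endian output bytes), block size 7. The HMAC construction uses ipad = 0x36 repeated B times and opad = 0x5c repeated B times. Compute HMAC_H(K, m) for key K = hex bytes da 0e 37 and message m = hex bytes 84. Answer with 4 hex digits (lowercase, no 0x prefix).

0336

Key hex bytes da 0e 37 is 3 bytes ≤ B = 7; zero-pad to 7 bytes: K' = da 0e 37 00 00 00 00.
K' ⊕ ipad = ec 38 01 36 36 36 36.  K' ⊕ opad = 86 52 6b 5c 5c 5c 5c.
Inner input = (K'⊕ipad) ∥ m = ec 38 01 36 36 36 36 ∥ 84.
Inner hash: sum = 236+56+1+54+54+54+54+132 = 641 → 02 81.
Outer input = (K'⊕opad) ∥ inner = 86 52 6b 5c 5c 5c 5c ∥ 02 81.
Outer hash (tag): sum = 134+82+107+92+92+92+92+2+129 = 822 → 03 36.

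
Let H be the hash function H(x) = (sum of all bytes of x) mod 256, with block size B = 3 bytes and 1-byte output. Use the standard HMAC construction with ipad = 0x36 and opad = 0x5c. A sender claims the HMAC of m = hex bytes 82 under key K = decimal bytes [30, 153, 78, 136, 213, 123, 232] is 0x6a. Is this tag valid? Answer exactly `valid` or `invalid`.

invalid

Key decimal bytes [30, 153, 78, 136, 213, 123, 232] = 1e 99 4e 88 d5 7b e8 is 7 bytes > B = 3, so hash it first: H(key) = c5, then zero-pad to 3 bytes: K' = c5 00 00.
K' ⊕ ipad = f3 36 36; K' ⊕ opad = 99 5c 5c.
Inner hash: sum = 243+54+54+130 = 481; mod 256 = 225 → e1.
Outer hash (recomputed tag): sum = 153+92+92+225 = 562; mod 256 = 50 → 32.
Recomputed tag = 32; claimed = 6a → mismatch.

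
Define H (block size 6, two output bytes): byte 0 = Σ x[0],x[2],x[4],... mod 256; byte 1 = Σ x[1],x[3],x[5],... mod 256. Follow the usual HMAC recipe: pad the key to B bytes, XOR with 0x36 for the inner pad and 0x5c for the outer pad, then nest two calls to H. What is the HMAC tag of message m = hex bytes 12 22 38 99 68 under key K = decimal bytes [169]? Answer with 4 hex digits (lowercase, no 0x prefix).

Key decimal bytes [169] = a9 is 1 byte ≤ B = 6; zero-pad to 6 bytes: K' = a9 00 00 00 00 00.
K' ⊕ ipad = 9f 36 36 36 36 36.  K' ⊕ opad = f5 5c 5c 5c 5c 5c.
Inner input = (K'⊕ipad) ∥ m = 9f 36 36 36 36 36 ∥ 12 22 38 99 68.
Inner hash: even-index sum = 445 mod 256 = 189; odd-index sum = 349 mod 256 = 93 → bd 5d.
Outer input = (K'⊕opad) ∥ inner = f5 5c 5c 5c 5c 5c ∥ bd 5d.
Outer hash (tag): even-index sum = 618 mod 256 = 106; odd-index sum = 369 mod 256 = 113 → 6a 71.

6a71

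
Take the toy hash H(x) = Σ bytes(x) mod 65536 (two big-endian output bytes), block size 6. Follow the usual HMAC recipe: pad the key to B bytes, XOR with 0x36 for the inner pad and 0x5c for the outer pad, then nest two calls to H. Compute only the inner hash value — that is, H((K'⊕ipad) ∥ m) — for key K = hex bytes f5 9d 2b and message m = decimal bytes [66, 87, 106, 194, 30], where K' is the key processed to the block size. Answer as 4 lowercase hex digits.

Key hex bytes f5 9d 2b is 3 bytes ≤ B = 6; zero-pad to 6 bytes: K' = f5 9d 2b 00 00 00.
K' ⊕ ipad = c3 ab 1d 36 36 36.
Inner input = c3 ab 1d 36 36 36 ∥ 42 57 6a c2 1e.
Inner hash: sum = 195+171+29+54+54+54+66+87+106+194+30 = 1040 → 04 10.

0410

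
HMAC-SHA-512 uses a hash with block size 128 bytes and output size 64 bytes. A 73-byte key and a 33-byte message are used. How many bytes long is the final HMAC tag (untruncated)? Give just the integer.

The tag is one SHA-512 digest: 64 bytes.

64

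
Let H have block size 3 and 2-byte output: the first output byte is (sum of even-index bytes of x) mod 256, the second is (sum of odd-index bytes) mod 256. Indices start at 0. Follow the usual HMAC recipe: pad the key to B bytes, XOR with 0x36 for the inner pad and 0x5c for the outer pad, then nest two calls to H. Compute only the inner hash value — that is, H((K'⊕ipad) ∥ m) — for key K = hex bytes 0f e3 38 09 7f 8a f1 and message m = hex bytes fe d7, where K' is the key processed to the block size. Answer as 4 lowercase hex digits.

8e3e

Key hex bytes 0f e3 38 09 7f 8a f1 is 7 bytes > B = 3, so hash it first: H(key) = b7 76, then zero-pad to 3 bytes: K' = b7 76 00.
K' ⊕ ipad = 81 40 36.
Inner input = 81 40 36 ∥ fe d7.
Inner hash: even-index sum = 398 mod 256 = 142; odd-index sum = 318 mod 256 = 62 → 8e 3e.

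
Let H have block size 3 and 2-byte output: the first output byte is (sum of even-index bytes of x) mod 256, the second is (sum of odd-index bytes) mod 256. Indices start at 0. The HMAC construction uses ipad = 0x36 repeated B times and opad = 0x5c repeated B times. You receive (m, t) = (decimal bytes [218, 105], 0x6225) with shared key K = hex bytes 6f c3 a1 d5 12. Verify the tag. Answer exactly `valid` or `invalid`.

Key hex bytes 6f c3 a1 d5 12 is 5 bytes > B = 3, so hash it first: H(key) = 22 98, then zero-pad to 3 bytes: K' = 22 98 00.
K' ⊕ ipad = 14 ae 36; K' ⊕ opad = 7e c4 5c.
Inner hash: even-index sum = 179 mod 256 = 179; odd-index sum = 392 mod 256 = 136 → b3 88.
Outer hash (recomputed tag): even-index sum = 354 mod 256 = 98; odd-index sum = 375 mod 256 = 119 → 62 77.
Recomputed tag = 6277; claimed = 6225 → mismatch.

invalid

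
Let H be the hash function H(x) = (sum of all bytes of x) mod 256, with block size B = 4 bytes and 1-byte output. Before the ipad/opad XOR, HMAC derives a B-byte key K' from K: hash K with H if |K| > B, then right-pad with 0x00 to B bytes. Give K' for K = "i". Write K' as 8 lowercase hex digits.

Key "i" = 69 is 1 byte ≤ B = 4; zero-pad to 4 bytes: K' = 69 00 00 00.

69000000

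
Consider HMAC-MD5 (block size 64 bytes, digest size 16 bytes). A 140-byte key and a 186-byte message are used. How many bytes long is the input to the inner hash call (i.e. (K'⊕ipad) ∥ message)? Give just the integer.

Key is 140 > 64 bytes, so it is hashed to 16 bytes then zero-padded to 64: |K'| = 64.
Inner input = (K'⊕ipad) ∥ m → 64 + 186 = 250 bytes.

250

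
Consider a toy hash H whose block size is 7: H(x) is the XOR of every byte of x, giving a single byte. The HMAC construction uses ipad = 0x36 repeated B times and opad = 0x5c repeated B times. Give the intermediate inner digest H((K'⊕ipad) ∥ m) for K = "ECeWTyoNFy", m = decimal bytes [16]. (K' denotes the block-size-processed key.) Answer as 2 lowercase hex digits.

21

Key "ECeWTyoNFy" = 45 43 65 57 54 79 6f 4e 46 79 is 10 bytes > B = 7, so hash it first: H(key) = 07, then zero-pad to 7 bytes: K' = 07 00 00 00 00 00 00.
K' ⊕ ipad = 31 36 36 36 36 36 36.
Inner input = 31 36 36 36 36 36 36 ∥ 10.
Inner hash: XOR 31⊕36⊕36⊕36⊕36⊕36⊕36⊕10 = 21.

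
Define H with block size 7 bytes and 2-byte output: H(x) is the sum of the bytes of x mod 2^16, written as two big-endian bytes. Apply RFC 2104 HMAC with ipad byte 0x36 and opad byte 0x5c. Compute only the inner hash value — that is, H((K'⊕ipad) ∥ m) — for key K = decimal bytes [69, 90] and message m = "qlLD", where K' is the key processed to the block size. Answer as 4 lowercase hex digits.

Key decimal bytes [69, 90] = 45 5a is 2 bytes ≤ B = 7; zero-pad to 7 bytes: K' = 45 5a 00 00 00 00 00.
K' ⊕ ipad = 73 6c 36 36 36 36 36.
Inner input = 73 6c 36 36 36 36 36 ∥ 71 6c 4c 44.
Inner hash: sum = 115+108+54+54+54+54+54+113+108+76+68 = 858 → 03 5a.

035a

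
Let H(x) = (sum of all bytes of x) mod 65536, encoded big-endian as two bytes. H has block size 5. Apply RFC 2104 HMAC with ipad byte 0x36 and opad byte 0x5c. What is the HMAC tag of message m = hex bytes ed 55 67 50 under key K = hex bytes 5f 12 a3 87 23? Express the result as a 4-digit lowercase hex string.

038e

Key hex bytes 5f 12 a3 87 23 is exactly B = 5 bytes: K' = 5f 12 a3 87 23.
K' ⊕ ipad = 69 24 95 b1 15.  K' ⊕ opad = 03 4e ff db 7f.
Inner input = (K'⊕ipad) ∥ m = 69 24 95 b1 15 ∥ ed 55 67 50.
Inner hash: sum = 105+36+149+177+21+237+85+103+80 = 993 → 03 e1.
Outer input = (K'⊕opad) ∥ inner = 03 4e ff db 7f ∥ 03 e1.
Outer hash (tag): sum = 3+78+255+219+127+3+225 = 910 → 03 8e.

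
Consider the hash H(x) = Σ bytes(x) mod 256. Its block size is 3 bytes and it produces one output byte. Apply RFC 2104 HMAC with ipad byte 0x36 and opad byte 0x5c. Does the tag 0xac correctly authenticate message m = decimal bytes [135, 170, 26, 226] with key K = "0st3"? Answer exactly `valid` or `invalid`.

invalid

Key "0st3" = 30 73 74 33 is 4 bytes > B = 3, so hash it first: H(key) = 4a, then zero-pad to 3 bytes: K' = 4a 00 00.
K' ⊕ ipad = 7c 36 36; K' ⊕ opad = 16 5c 5c.
Inner hash: sum = 124+54+54+135+170+26+226 = 789; mod 256 = 21 → 15.
Outer hash (recomputed tag): sum = 22+92+92+21 = 227 → e3.
Recomputed tag = e3; claimed = ac → mismatch.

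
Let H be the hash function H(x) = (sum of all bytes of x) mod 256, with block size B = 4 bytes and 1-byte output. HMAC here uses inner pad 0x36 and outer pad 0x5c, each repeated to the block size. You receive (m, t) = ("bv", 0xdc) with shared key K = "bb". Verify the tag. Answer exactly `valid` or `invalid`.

Key "bb" = 62 62 is 2 bytes ≤ B = 4; zero-pad to 4 bytes: K' = 62 62 00 00.
K' ⊕ ipad = 54 54 36 36; K' ⊕ opad = 3e 3e 5c 5c.
Inner hash: sum = 84+84+54+54+98+118 = 492; mod 256 = 236 → ec.
Outer hash (recomputed tag): sum = 62+62+92+92+236 = 544; mod 256 = 32 → 20.
Recomputed tag = 20; claimed = dc → mismatch.

invalid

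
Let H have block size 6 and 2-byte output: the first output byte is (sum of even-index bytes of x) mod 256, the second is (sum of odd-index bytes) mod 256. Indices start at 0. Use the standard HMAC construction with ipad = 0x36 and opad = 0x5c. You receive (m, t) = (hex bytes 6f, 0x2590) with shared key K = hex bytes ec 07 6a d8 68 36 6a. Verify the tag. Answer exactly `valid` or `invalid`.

valid

Key hex bytes ec 07 6a d8 68 36 6a is 7 bytes > B = 6, so hash it first: H(key) = 28 15, then zero-pad to 6 bytes: K' = 28 15 00 00 00 00.
K' ⊕ ipad = 1e 23 36 36 36 36; K' ⊕ opad = 74 49 5c 5c 5c 5c.
Inner hash: even-index sum = 249 mod 256 = 249; odd-index sum = 143 mod 256 = 143 → f9 8f.
Outer hash (recomputed tag): even-index sum = 549 mod 256 = 37; odd-index sum = 400 mod 256 = 144 → 25 90.
Recomputed tag = 2590; claimed = 2590 → match.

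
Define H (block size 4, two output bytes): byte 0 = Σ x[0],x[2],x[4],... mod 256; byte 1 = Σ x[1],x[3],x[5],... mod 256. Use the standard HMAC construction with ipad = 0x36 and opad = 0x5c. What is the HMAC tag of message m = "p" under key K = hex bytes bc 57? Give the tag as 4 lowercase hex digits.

Key hex bytes bc 57 is 2 bytes ≤ B = 4; zero-pad to 4 bytes: K' = bc 57 00 00.
K' ⊕ ipad = 8a 61 36 36.  K' ⊕ opad = e0 0b 5c 5c.
Inner input = (K'⊕ipad) ∥ m = 8a 61 36 36 ∥ 70.
Inner hash: even-index sum = 304 mod 256 = 48; odd-index sum = 151 mod 256 = 151 → 30 97.
Outer input = (K'⊕opad) ∥ inner = e0 0b 5c 5c ∥ 30 97.
Outer hash (tag): even-index sum = 364 mod 256 = 108; odd-index sum = 254 mod 256 = 254 → 6c fe.

6cfe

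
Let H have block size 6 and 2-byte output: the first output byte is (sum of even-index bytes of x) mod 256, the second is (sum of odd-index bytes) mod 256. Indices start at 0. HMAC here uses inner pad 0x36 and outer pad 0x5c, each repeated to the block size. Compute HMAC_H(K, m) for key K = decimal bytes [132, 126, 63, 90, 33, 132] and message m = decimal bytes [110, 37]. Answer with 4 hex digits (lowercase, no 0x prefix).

Key decimal bytes [132, 126, 63, 90, 33, 132] = 84 7e 3f 5a 21 84 is exactly B = 6 bytes: K' = 84 7e 3f 5a 21 84.
K' ⊕ ipad = b2 48 09 6c 17 b2.  K' ⊕ opad = d8 22 63 06 7d d8.
Inner input = (K'⊕ipad) ∥ m = b2 48 09 6c 17 b2 ∥ 6e 25.
Inner hash: even-index sum = 320 mod 256 = 64; odd-index sum = 395 mod 256 = 139 → 40 8b.
Outer input = (K'⊕opad) ∥ inner = d8 22 63 06 7d d8 ∥ 40 8b.
Outer hash (tag): even-index sum = 504 mod 256 = 248; odd-index sum = 395 mod 256 = 139 → f8 8b.

f88b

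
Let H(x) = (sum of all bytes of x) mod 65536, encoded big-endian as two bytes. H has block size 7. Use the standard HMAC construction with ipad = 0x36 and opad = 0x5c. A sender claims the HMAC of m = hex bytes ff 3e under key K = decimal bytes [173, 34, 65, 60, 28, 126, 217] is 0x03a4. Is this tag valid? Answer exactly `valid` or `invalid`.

valid

Key decimal bytes [173, 34, 65, 60, 28, 126, 217] = ad 22 41 3c 1c 7e d9 is exactly B = 7 bytes: K' = ad 22 41 3c 1c 7e d9.
K' ⊕ ipad = 9b 14 77 0a 2a 48 ef; K' ⊕ opad = f1 7e 1d 60 40 22 85.
Inner hash: sum = 155+20+119+10+42+72+239+255+62 = 974 → 03 ce.
Outer hash (recomputed tag): sum = 241+126+29+96+64+34+133+3+206 = 932 → 03 a4.
Recomputed tag = 03a4; claimed = 03a4 → match.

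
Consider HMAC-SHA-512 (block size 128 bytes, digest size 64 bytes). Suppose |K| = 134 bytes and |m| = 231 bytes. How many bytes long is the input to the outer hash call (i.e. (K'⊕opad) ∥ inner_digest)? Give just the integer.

Key is 134 > 128 bytes, so it is hashed to 64 bytes then zero-padded to 128: |K'| = 128.
Outer input = (K'⊕opad) ∥ H(inner) → 128 + 64 = 192 bytes.

192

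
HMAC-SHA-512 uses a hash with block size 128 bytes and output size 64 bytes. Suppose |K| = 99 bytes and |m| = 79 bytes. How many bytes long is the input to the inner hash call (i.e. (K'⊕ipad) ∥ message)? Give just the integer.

Key is 99 ≤ 128 bytes, zero-padded: |K'| = 128.
Inner input = (K'⊕ipad) ∥ m → 128 + 79 = 207 bytes.

207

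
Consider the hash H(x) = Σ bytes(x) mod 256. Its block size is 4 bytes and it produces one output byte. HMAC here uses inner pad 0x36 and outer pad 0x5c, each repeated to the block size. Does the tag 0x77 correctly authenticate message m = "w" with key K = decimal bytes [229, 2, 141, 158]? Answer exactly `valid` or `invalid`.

invalid

Key decimal bytes [229, 2, 141, 158] = e5 02 8d 9e is exactly B = 4 bytes: K' = e5 02 8d 9e.
K' ⊕ ipad = d3 34 bb a8; K' ⊕ opad = b9 5e d1 c2.
Inner hash: sum = 211+52+187+168+119 = 737; mod 256 = 225 → e1.
Outer hash (recomputed tag): sum = 185+94+209+194+225 = 907; mod 256 = 139 → 8b.
Recomputed tag = 8b; claimed = 77 → mismatch.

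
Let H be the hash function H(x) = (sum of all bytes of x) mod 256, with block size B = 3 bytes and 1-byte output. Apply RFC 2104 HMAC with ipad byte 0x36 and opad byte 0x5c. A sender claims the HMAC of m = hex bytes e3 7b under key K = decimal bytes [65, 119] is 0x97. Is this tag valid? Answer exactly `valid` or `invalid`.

Key decimal bytes [65, 119] = 41 77 is 2 bytes ≤ B = 3; zero-pad to 3 bytes: K' = 41 77 00.
K' ⊕ ipad = 77 41 36; K' ⊕ opad = 1d 2b 5c.
Inner hash: sum = 119+65+54+227+123 = 588; mod 256 = 76 → 4c.
Outer hash (recomputed tag): sum = 29+43+92+76 = 240 → f0.
Recomputed tag = f0; claimed = 97 → mismatch.

invalid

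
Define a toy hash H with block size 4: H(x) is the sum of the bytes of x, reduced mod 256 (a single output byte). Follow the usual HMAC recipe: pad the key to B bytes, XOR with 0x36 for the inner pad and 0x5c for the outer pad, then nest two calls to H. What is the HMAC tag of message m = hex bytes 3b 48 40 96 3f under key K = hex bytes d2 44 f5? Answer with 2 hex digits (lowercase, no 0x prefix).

Key hex bytes d2 44 f5 is 3 bytes ≤ B = 4; zero-pad to 4 bytes: K' = d2 44 f5 00.
K' ⊕ ipad = e4 72 c3 36.  K' ⊕ opad = 8e 18 a9 5c.
Inner input = (K'⊕ipad) ∥ m = e4 72 c3 36 ∥ 3b 48 40 96 3f.
Inner hash: sum = 228+114+195+54+59+72+64+150+63 = 999; mod 256 = 231 → e7.
Outer input = (K'⊕opad) ∥ inner = 8e 18 a9 5c ∥ e7.
Outer hash (tag): sum = 142+24+169+92+231 = 658; mod 256 = 146 → 92.

92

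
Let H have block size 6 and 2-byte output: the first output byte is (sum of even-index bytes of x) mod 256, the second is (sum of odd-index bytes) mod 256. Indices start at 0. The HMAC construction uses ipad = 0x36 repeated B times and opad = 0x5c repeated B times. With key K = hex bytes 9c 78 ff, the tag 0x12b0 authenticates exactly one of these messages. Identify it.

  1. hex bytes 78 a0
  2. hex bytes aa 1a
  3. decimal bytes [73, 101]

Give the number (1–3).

2

Key hex bytes 9c 78 ff is 3 bytes ≤ B = 6; zero-pad to 6 bytes: K' = 9c 78 ff 00 00 00.
K' ⊕ ipad = aa 4e c9 36 36 36; K' ⊕ opad = c0 24 a3 5c 5c 5c.
m1: inner = H(aa 4e c9 36 36 36 78 a0) = 21 5a; tag = H(c0 24 a3 5c 5c 5c 21 5a) = e036
m2: inner = H(aa 4e c9 36 36 36 aa 1a) = 53 d4; tag = H(c0 24 a3 5c 5c 5c 53 d4) = 12b0 ← matches
m3: inner = H(aa 4e c9 36 36 36 49 65) = f2 1f; tag = H(c0 24 a3 5c 5c 5c f2 1f) = b1fb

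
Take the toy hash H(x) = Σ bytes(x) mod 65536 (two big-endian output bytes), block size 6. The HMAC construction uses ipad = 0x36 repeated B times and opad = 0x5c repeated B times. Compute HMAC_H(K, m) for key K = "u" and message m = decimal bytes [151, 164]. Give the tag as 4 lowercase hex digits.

0283

Key "u" = 75 is 1 byte ≤ B = 6; zero-pad to 6 bytes: K' = 75 00 00 00 00 00.
K' ⊕ ipad = 43 36 36 36 36 36.  K' ⊕ opad = 29 5c 5c 5c 5c 5c.
Inner input = (K'⊕ipad) ∥ m = 43 36 36 36 36 36 ∥ 97 a4.
Inner hash: sum = 67+54+54+54+54+54+151+164 = 652 → 02 8c.
Outer input = (K'⊕opad) ∥ inner = 29 5c 5c 5c 5c 5c ∥ 02 8c.
Outer hash (tag): sum = 41+92+92+92+92+92+2+140 = 643 → 02 83.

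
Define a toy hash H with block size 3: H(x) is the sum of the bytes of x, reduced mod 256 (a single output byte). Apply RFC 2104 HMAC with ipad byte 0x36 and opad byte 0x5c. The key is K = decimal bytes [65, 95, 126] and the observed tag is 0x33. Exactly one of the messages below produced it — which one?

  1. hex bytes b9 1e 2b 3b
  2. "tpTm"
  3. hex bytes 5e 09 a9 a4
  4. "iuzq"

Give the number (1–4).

4

Key decimal bytes [65, 95, 126] = 41 5f 7e is exactly B = 3 bytes: K' = 41 5f 7e.
K' ⊕ ipad = 77 69 48; K' ⊕ opad = 1d 03 22.
m1: inner = H(77 69 48 b9 1e 2b 3b) = 65; tag = H(1d 03 22 65) = a7
m2: inner = H(77 69 48 74 70 54 6d) = cd; tag = H(1d 03 22 cd) = 0f
m3: inner = H(77 69 48 5e 09 a9 a4) = dc; tag = H(1d 03 22 dc) = 1e
m4: inner = H(77 69 48 69 75 7a 71) = f1; tag = H(1d 03 22 f1) = 33 ← matches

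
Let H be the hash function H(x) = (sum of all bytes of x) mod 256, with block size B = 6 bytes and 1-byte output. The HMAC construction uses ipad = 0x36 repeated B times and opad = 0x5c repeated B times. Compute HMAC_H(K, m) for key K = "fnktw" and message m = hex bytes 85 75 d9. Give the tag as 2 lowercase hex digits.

Key "fnktw" = 66 6e 6b 74 77 is 5 bytes ≤ B = 6; zero-pad to 6 bytes: K' = 66 6e 6b 74 77 00.
K' ⊕ ipad = 50 58 5d 42 41 36.  K' ⊕ opad = 3a 32 37 28 2b 5c.
Inner input = (K'⊕ipad) ∥ m = 50 58 5d 42 41 36 ∥ 85 75 d9.
Inner hash: sum = 80+88+93+66+65+54+133+117+217 = 913; mod 256 = 145 → 91.
Outer input = (K'⊕opad) ∥ inner = 3a 32 37 28 2b 5c ∥ 91.
Outer hash (tag): sum = 58+50+55+40+43+92+145 = 483; mod 256 = 227 → e3.

e3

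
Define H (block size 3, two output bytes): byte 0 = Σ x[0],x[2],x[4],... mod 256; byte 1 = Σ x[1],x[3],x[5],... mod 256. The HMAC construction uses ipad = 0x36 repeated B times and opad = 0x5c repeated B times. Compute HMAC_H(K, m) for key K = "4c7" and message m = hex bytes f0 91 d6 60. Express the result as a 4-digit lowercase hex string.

Key "4c7" = 34 63 37 is exactly B = 3 bytes: K' = 34 63 37.
K' ⊕ ipad = 02 55 01.  K' ⊕ opad = 68 3f 6b.
Inner input = (K'⊕ipad) ∥ m = 02 55 01 ∥ f0 91 d6 60.
Inner hash: even-index sum = 244 mod 256 = 244; odd-index sum = 539 mod 256 = 27 → f4 1b.
Outer input = (K'⊕opad) ∥ inner = 68 3f 6b ∥ f4 1b.
Outer hash (tag): even-index sum = 238 mod 256 = 238; odd-index sum = 307 mod 256 = 51 → ee 33.

ee33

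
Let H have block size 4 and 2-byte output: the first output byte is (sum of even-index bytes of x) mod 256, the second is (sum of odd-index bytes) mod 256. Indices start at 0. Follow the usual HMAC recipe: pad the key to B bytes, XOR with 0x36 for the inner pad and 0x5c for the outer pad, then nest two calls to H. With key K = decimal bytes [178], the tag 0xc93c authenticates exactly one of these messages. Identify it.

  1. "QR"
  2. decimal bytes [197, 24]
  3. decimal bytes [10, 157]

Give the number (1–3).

2

Key decimal bytes [178] = b2 is 1 byte ≤ B = 4; zero-pad to 4 bytes: K' = b2 00 00 00.
K' ⊕ ipad = 84 36 36 36; K' ⊕ opad = ee 5c 5c 5c.
m1: inner = H(84 36 36 36 51 52) = 0b be; tag = H(ee 5c 5c 5c 0b be) = 5576
m2: inner = H(84 36 36 36 c5 18) = 7f 84; tag = H(ee 5c 5c 5c 7f 84) = c93c ← matches
m3: inner = H(84 36 36 36 0a 9d) = c4 09; tag = H(ee 5c 5c 5c c4 09) = 0ec1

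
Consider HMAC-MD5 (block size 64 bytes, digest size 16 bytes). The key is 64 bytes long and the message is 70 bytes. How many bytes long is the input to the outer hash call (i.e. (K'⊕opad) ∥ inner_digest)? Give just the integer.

Key is 64 ≤ 64 bytes, zero-padded: |K'| = 64.
Outer input = (K'⊕opad) ∥ H(inner) → 64 + 16 = 80 bytes.

80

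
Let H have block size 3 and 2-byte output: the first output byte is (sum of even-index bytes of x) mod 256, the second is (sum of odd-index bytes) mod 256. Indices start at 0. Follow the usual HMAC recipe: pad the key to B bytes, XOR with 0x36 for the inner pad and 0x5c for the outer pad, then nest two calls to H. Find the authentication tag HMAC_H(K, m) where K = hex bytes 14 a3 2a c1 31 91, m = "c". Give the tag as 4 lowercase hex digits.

b538

Key hex bytes 14 a3 2a c1 31 91 is 6 bytes > B = 3, so hash it first: H(key) = 6f f5, then zero-pad to 3 bytes: K' = 6f f5 00.
K' ⊕ ipad = 59 c3 36.  K' ⊕ opad = 33 a9 5c.
Inner input = (K'⊕ipad) ∥ m = 59 c3 36 ∥ 63.
Inner hash: even-index sum = 143 mod 256 = 143; odd-index sum = 294 mod 256 = 38 → 8f 26.
Outer input = (K'⊕opad) ∥ inner = 33 a9 5c ∥ 8f 26.
Outer hash (tag): even-index sum = 181 mod 256 = 181; odd-index sum = 312 mod 256 = 56 → b5 38.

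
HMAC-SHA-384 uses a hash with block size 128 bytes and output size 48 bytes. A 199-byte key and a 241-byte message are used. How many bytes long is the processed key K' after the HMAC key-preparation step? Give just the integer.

Key is 199 > 128 bytes, so it is hashed to 48 bytes then zero-padded to 128: |K'| = 128.

128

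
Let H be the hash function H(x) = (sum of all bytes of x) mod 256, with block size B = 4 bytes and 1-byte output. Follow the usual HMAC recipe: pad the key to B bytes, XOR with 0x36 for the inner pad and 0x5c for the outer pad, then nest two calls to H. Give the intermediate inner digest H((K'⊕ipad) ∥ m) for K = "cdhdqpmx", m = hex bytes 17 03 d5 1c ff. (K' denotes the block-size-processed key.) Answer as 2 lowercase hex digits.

Key "cdhdqpmx" = 63 64 68 64 71 70 6d 78 is 8 bytes > B = 4, so hash it first: H(key) = 59, then zero-pad to 4 bytes: K' = 59 00 00 00.
K' ⊕ ipad = 6f 36 36 36.
Inner input = 6f 36 36 36 ∥ 17 03 d5 1c ff.
Inner hash: sum = 111+54+54+54+23+3+213+28+255 = 795; mod 256 = 27 → 1b.

1b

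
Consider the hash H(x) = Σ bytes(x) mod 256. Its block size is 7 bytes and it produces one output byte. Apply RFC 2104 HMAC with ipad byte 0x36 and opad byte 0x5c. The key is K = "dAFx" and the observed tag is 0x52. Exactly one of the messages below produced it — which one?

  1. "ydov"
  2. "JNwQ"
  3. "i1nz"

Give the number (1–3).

Key "dAFx" = 64 41 46 78 is 4 bytes ≤ B = 7; zero-pad to 7 bytes: K' = 64 41 46 78 00 00 00.
K' ⊕ ipad = 52 77 70 4e 36 36 36; K' ⊕ opad = 38 1d 1a 24 5c 5c 5c.
m1: inner = H(52 77 70 4e 36 36 36 79 64 6f 76) = eb; tag = H(38 1d 1a 24 5c 5c 5c eb) = 92
m2: inner = H(52 77 70 4e 36 36 36 4a 4e 77 51) = 89; tag = H(38 1d 1a 24 5c 5c 5c 89) = 30
m3: inner = H(52 77 70 4e 36 36 36 69 31 6e 7a) = ab; tag = H(38 1d 1a 24 5c 5c 5c ab) = 52 ← matches

3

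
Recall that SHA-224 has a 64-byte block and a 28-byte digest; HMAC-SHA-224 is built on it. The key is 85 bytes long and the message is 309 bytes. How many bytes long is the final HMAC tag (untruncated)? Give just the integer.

28

The tag is one SHA-224 digest: 28 bytes.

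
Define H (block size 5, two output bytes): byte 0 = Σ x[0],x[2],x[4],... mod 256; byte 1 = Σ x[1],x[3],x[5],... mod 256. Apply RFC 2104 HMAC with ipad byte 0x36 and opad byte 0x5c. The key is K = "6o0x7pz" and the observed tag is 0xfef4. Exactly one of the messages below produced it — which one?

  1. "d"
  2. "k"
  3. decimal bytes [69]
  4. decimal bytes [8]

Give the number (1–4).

Key "6o0x7pz" = 36 6f 30 78 37 70 7a is 7 bytes > B = 5, so hash it first: H(key) = 17 57, then zero-pad to 5 bytes: K' = 17 57 00 00 00.
K' ⊕ ipad = 21 61 36 36 36; K' ⊕ opad = 4b 0b 5c 5c 5c.
m1: inner = H(21 61 36 36 36 64) = 8d fb; tag = H(4b 0b 5c 5c 5c 8d fb) = fef4 ← matches
m2: inner = H(21 61 36 36 36 6b) = 8d 02; tag = H(4b 0b 5c 5c 5c 8d 02) = 05f4
m3: inner = H(21 61 36 36 36 45) = 8d dc; tag = H(4b 0b 5c 5c 5c 8d dc) = dff4
m4: inner = H(21 61 36 36 36 08) = 8d 9f; tag = H(4b 0b 5c 5c 5c 8d 9f) = a2f4

1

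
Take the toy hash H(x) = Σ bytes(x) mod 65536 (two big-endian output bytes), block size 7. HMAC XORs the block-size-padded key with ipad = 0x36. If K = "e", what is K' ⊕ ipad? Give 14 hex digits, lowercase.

Key "e" = 65 is 1 byte ≤ B = 7; zero-pad to 7 bytes: K' = 65 00 00 00 00 00 00.
XOR each byte with 0x36: 65⊕36=53, 00⊕36=36, 00⊕36=36, 00⊕36=36, 00⊕36=36, 00⊕36=36, 00⊕36=36.

53363636363636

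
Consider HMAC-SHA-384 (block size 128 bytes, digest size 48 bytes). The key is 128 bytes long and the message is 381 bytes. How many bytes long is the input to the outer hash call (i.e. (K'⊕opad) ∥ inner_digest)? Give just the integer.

176

Key is 128 ≤ 128 bytes, zero-padded: |K'| = 128.
Outer input = (K'⊕opad) ∥ H(inner) → 128 + 48 = 176 bytes.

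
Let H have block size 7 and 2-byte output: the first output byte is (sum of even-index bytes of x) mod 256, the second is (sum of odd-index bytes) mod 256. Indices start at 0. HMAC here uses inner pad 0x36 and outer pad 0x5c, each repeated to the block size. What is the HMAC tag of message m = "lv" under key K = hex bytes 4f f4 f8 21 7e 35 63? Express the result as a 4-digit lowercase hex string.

Key hex bytes 4f f4 f8 21 7e 35 63 is exactly B = 7 bytes: K' = 4f f4 f8 21 7e 35 63.
K' ⊕ ipad = 79 c2 ce 17 48 03 55.  K' ⊕ opad = 13 a8 a4 7d 22 69 3f.
Inner input = (K'⊕ipad) ∥ m = 79 c2 ce 17 48 03 55 ∥ 6c 76.
Inner hash: even-index sum = 602 mod 256 = 90; odd-index sum = 328 mod 256 = 72 → 5a 48.
Outer input = (K'⊕opad) ∥ inner = 13 a8 a4 7d 22 69 3f ∥ 5a 48.
Outer hash (tag): even-index sum = 352 mod 256 = 96; odd-index sum = 488 mod 256 = 232 → 60 e8.

60e8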